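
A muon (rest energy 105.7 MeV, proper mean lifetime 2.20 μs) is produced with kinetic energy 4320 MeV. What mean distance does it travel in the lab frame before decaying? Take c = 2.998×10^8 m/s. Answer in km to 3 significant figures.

γ = 1 + K/(m₀c²) = 1 + 4320/105.7 = 41.870
β = √(1 − 1/γ²) = 0.99971
Dilated lifetime: γτ₀ = 41.870 × 2.20 μs = 92.115 μs
d = βc·γτ₀ = 0.99971 × (2.998×10^8 m/s) × 9.2115×10^-5 s = 27.6 km

d ≈ 27.6 km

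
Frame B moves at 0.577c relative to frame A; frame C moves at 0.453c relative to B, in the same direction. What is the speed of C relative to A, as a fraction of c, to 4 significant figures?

u ≈ 0.8166c

Compose boost 2: (0.453 + 0.577)/(1 + 0.453×0.577) = 1.030/1.26138 = 0.8166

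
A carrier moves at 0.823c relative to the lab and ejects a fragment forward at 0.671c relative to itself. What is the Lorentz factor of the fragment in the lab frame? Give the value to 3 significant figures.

u_lab = (0.671 + 0.823)/(1 + 0.671×0.823) = 1.494/1.55223 = 0.962484
γ = 1/√(1 − 0.962484²) = 3.69

γ ≈ 3.69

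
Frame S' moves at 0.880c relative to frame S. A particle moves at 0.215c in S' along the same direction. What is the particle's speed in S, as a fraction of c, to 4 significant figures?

Relativistic velocity addition: u = (u' + v)/(1 + u'v/c²)
= (0.215 + 0.880)/(1 + 0.215×0.880) = 1.095/1.18920 = 0.9208

u ≈ 0.9208c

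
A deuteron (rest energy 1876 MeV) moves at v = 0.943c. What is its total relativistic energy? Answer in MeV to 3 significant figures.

E ≈ 5640 MeV

γ = 1/√(1 − 0.943²) = 3.0049
E = γm₀c² = 3.0049 × 1876 MeV = 5640 MeV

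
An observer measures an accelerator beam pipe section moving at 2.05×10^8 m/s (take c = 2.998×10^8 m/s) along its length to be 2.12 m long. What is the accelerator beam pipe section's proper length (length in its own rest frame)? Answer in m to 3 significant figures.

β = v/c = 2.05×10^8 / 2.998×10^8 = 0.68379
γ = 1/√(1 − 0.68379²) = 1.3705
L₀ = γL = 1.3705 × 2.12 = 2.91 m

L₀ ≈ 2.91 m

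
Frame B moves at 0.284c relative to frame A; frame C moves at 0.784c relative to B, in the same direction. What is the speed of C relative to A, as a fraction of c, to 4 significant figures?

u ≈ 0.8735c

Compose boost 2: (0.784 + 0.284)/(1 + 0.784×0.284) = 1.068/1.22266 = 0.8735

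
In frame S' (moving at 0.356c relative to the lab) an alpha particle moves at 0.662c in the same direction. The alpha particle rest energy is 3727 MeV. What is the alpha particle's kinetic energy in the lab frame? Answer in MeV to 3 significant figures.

K ≈ 2850 MeV

u_lab = (0.662 + 0.356)/(1 + 0.662×0.356) = 0.823843
γ = 1/√(1 − 0.823843²) = 1.7642
K = (γ − 1)m₀c² = (1.7642 − 1) × 3727 = 0.76424 × 3727 = 2850 MeV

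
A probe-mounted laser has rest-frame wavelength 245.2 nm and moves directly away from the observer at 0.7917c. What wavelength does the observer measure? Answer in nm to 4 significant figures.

λ_obs ≈ 719.1 nm

Relativistic Doppler: λ_obs = λ_src √((1+β)/(1−β))
= 245.2 × √(1.79170/0.208300) = 245.2 × 2.93284 = 719.1 nm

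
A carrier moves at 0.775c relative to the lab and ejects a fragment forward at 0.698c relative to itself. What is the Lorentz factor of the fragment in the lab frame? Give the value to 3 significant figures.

u_lab = (0.698 + 0.775)/(1 + 0.698×0.775) = 1.473/1.54095 = 0.955904
γ = 1/√(1 − 0.955904²) = 3.41

γ ≈ 3.41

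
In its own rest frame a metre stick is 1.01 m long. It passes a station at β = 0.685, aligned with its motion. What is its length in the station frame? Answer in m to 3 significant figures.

γ = 1/√(1 − 0.685²) = 1.3726
Length contraction: L = L₀/γ = 1.01/1.3726 = 0.736 m

L ≈ 0.736 m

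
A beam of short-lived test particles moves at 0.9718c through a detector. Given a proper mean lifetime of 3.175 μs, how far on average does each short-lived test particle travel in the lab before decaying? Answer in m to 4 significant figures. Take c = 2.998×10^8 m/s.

γ = 1/√(1 − 0.9718²) = 4.24076
Dilated lifetime: Δt = γτ₀ = 4.24076 × 3.175 μs = 13.4644 μs
d = vΔt = 0.9718c × 13.4644 μs = 2.91346×10^8 m/s × 1.34644×10^-5 s = 3923 m

d ≈ 3923 m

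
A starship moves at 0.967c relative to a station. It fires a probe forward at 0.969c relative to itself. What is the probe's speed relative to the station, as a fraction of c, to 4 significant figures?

u ≈ 0.9995c

Relativistic velocity addition: u = (u' + v)/(1 + u'v/c²)
= (0.969 + 0.967)/(1 + 0.969×0.967) = 1.936/1.93702 = 0.9995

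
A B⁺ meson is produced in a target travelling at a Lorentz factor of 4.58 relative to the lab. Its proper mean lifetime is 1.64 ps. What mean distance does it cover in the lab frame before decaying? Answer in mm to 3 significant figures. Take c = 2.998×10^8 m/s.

β = √(1 − 1/γ²) = √(1 − 1/4.58²) = 0.97587
Dilated lifetime: Δt = γτ₀ = 4.58 × 1.64 ps = 7.5112 ps
d = vΔt = 0.97587c × 7.5112 ps = 2.9257×10^8 m/s × 7.5112×10^-12 s = 2.20 mm

d ≈ 2.20 mm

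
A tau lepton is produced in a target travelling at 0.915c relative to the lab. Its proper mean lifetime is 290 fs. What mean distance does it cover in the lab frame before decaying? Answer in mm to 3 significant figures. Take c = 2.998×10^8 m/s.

d ≈ 0.197 mm

γ = 1/√(1 − 0.915²) = 2.4786
Dilated lifetime: Δt = γτ₀ = 2.4786 × 290 fs = 718.79 fs
d = vΔt = 0.915c × 718.79 fs = 2.7432×10^8 m/s × 7.1879×10^-13 s = 0.197 mm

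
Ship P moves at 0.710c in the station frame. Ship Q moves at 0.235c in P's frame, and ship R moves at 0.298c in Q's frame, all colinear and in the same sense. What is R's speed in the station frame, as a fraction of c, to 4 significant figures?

Compose boost 2: (0.235 + 0.710)/(1 + 0.235×0.710) = 0.9450/1.16685 = 0.809873
Compose boost 3: (0.298 + 0.809873)/(1 + 0.298×0.809873) = 1.10787/1.24134 = 0.8925

u ≈ 0.8925c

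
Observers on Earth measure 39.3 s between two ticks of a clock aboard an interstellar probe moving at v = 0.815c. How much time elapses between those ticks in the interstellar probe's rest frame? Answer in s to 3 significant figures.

τ₀ ≈ 22.8 s

γ = 1/√(1 − 0.815²) = 1.7257
Proper time: τ₀ = Δt/γ = 39.3/1.7257 = 22.8 s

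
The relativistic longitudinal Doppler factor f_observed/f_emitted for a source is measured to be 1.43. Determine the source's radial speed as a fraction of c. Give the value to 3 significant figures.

f_obs/f_src = √((1+β)/(1−β)) = 1.43  ⇒  (1+β)/(1−β) = 2.0449
β = |1 − D²|/(1 + D²) = |1 − 2.0449|/(1 + 2.0449) = 0.343

β ≈ 0.343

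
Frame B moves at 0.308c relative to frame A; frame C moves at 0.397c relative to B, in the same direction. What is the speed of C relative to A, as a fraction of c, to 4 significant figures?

u ≈ 0.6282c

Compose boost 2: (0.397 + 0.308)/(1 + 0.397×0.308) = 0.7050/1.12228 = 0.6282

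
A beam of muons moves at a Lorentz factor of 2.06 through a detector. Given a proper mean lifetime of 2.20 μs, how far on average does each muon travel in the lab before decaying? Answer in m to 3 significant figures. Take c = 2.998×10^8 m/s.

β = √(1 − 1/γ²) = √(1 − 1/2.06²) = 0.87427
Dilated lifetime: Δt = γτ₀ = 2.06 × 2.20 μs = 4.5320 μs
d = vΔt = 0.87427c × 4.5320 μs = 2.6211×10^8 m/s × 4.5320×10^-6 s = 1190 m

d ≈ 1190 m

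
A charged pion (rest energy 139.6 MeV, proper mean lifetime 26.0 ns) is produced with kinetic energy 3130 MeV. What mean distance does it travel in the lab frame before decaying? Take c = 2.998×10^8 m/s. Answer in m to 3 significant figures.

γ = 1 + K/(m₀c²) = 1 + 3130/139.6 = 23.421
β = √(1 − 1/γ²) = 0.99909
Dilated lifetime: γτ₀ = 23.421 × 26.0 ns = 608.95 ns
d = βc·γτ₀ = 0.99909 × (2.998×10^8 m/s) × 6.0895×10^-7 s = 182 m

d ≈ 182 m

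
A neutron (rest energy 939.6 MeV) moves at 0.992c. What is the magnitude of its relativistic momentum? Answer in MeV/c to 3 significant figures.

p ≈ 7380 MeV/c

γ = 1/√(1 − 0.992²) = 7.9216
p = γβm₀c = 7.9216 × 0.992 × 939.6 MeV/c = 7380 MeV/c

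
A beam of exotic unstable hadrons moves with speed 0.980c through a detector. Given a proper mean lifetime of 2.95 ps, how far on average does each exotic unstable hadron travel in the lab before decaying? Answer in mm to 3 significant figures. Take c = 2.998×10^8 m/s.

γ = 1/√(1 − 0.980²) = 5.0252
Dilated lifetime: Δt = γτ₀ = 5.0252 × 2.95 ps = 14.824 ps
d = vΔt = 0.980c × 14.824 ps = 2.9380×10^8 m/s × 1.4824×10^-11 s = 4.36 mm

d ≈ 4.36 mm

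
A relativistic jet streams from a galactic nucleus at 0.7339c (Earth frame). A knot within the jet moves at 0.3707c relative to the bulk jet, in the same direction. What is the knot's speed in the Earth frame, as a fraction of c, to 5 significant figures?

Relativistic velocity addition: u = (u' + v)/(1 + u'v/c²)
= (0.3707 + 0.7339)/(1 + 0.3707×0.7339) = 1.1046/1.272057 = 0.86836

u ≈ 0.86836c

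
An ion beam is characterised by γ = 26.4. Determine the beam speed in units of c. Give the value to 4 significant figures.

β ≈ 0.9993

β = √(1 − 1/γ²) = √(1 − 1/26.4²) = √(0.998565) = 0.9993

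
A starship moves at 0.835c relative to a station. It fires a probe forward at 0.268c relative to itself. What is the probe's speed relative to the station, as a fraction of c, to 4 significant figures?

u ≈ 0.9013c

Relativistic velocity addition: u = (u' + v)/(1 + u'v/c²)
= (0.268 + 0.835)/(1 + 0.268×0.835) = 1.103/1.22378 = 0.9013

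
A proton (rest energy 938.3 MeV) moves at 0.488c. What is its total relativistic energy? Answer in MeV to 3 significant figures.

γ = 1/√(1 − 0.488²) = 1.1457
E = γm₀c² = 1.1457 × 938.3 MeV = 1070 MeV

E ≈ 1070 MeV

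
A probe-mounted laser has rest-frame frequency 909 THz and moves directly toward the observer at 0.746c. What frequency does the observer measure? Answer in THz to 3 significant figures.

f_obs ≈ 2380 THz

Relativistic Doppler: f_obs = f_src √((1+β)/(1−β))
= 909 × √(1.7460/0.25400) = 909 × 2.6218 = 2380 THz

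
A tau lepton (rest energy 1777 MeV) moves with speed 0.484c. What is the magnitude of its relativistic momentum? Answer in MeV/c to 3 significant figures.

γ = 1/√(1 − 0.484²) = 1.1428
p = γβm₀c = 1.1428 × 0.484 × 1777 MeV/c = 983 MeV/c

p ≈ 983 MeV/c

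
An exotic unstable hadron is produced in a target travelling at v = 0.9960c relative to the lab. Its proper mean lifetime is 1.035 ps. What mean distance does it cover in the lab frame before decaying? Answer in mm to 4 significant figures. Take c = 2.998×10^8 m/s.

d ≈ 3.459 mm

γ = 1/√(1 − 0.9960²) = 11.1915
Dilated lifetime: Δt = γτ₀ = 11.1915 × 1.035 ps = 11.5832 ps
d = vΔt = 0.9960c × 11.5832 ps = 2.98601×10^8 m/s × 1.15832×10^-11 s = 3.459 mm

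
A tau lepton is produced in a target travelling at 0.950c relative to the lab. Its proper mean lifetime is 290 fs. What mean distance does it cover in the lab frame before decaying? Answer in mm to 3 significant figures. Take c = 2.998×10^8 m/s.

d ≈ 0.265 mm

γ = 1/√(1 − 0.950²) = 3.2026
Dilated lifetime: Δt = γτ₀ = 3.2026 × 290 fs = 928.74 fs
d = vΔt = 0.950c × 928.74 fs = 2.8481×10^8 m/s × 9.2874×10^-13 s = 0.265 mm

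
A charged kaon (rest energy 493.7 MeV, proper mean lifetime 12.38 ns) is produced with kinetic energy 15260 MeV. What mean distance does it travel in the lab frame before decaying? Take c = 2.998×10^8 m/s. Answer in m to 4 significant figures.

d ≈ 118.4 m

γ = 1 + K/(m₀c²) = 1 + 15260/493.7 = 31.9095
β = √(1 − 1/γ²) = 0.999509
Dilated lifetime: γτ₀ = 31.9095 × 12.38 ns = 395.039 ns
d = βc·γτ₀ = 0.999509 × (2.998×10^8 m/s) × 3.95039×10^-7 s = 118.4 m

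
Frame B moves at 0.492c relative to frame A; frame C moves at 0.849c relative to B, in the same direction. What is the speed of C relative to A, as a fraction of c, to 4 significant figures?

u ≈ 0.9459c

Compose boost 2: (0.849 + 0.492)/(1 + 0.849×0.492) = 1.341/1.41771 = 0.9459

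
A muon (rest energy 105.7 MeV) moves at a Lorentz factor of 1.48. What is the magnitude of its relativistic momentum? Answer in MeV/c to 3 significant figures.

p ≈ 115 MeV/c

β = √(1 − 1/γ²) = √(1 − 1/1.48²) = 0.73720
p = γβm₀c = 1.48 × 0.73720 × 105.7 MeV/c = 115 MeV/c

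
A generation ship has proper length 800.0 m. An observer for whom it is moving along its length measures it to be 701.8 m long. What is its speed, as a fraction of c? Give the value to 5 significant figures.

γ = L₀/L = 800.0/701.8 = 1.139926
β = √(1 − 1/γ²) = 0.48003

β ≈ 0.48003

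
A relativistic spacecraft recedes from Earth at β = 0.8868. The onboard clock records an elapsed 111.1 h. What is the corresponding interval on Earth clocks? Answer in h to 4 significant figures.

γ = 1/√(1 − 0.8868²) = 2.16378
Time dilation: Δt = γτ₀ = 2.16378 × 111.1 h = 240.4 h

Δt ≈ 240.4 h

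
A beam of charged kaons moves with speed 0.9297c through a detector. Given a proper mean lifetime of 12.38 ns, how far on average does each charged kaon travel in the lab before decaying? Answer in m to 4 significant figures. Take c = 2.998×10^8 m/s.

d ≈ 9.369 m

γ = 1/√(1 − 0.9297²) = 2.71505
Dilated lifetime: Δt = γτ₀ = 2.71505 × 12.38 ns = 33.6123 ns
d = vΔt = 0.9297c × 33.6123 ns = 2.78724×10^8 m/s × 3.36123×10^-8 s = 9.369 m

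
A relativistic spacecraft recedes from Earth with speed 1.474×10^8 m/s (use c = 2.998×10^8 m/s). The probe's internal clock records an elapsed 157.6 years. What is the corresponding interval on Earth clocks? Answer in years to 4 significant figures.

Δt ≈ 181.0 years

β = v/c = 1.474×10^8 / 2.998×10^8 = 0.491661
γ = 1/√(1 − 0.491661²) = 1.14839
Time dilation: Δt = γτ₀ = 1.14839 × 157.6 years = 181.0 years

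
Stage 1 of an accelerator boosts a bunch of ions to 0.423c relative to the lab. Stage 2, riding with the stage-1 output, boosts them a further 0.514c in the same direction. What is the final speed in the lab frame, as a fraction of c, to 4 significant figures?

u ≈ 0.7697c

Compose boost 2: (0.514 + 0.423)/(1 + 0.514×0.423) = 0.9370/1.21742 = 0.7697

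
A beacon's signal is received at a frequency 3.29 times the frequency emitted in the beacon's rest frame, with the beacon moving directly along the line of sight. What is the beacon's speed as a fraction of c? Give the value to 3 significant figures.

f_obs/f_src = √((1+β)/(1−β)) = 3.29  ⇒  (1+β)/(1−β) = 10.824
β = |1 − D²|/(1 + D²) = |1 − 10.824|/(1 + 10.824) = 0.831

β ≈ 0.831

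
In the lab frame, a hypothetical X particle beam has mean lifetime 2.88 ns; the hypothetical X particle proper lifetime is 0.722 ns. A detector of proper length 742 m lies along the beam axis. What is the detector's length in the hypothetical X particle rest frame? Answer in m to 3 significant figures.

L ≈ 186 m

Time dilation ⇒ γ = Δt/τ₀ = 2.88/0.722 = 3.9889
Length contraction: L = L₀/γ = 742/3.9889 = 186 m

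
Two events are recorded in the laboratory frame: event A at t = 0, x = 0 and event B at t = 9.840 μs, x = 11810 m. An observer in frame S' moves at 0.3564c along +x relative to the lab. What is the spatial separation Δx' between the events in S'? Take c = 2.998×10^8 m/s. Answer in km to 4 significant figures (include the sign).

Δx' ≈ 11.51 km

γ = 1/√(1 − 0.3564²) = 1.07028
Δx' = γ(Δx − vΔt) = 1.07028 × (11810 m − 0.3564×(2.998×10^8 m/s)×9.840×10^-6 s)
= 1.07028 × (10758.6 m) = 11.51 km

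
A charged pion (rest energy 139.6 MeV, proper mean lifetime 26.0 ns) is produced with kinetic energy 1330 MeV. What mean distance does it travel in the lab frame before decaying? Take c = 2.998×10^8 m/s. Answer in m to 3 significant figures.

γ = 1 + K/(m₀c²) = 1 + 1330/139.6 = 10.527
β = √(1 − 1/γ²) = 0.99548
Dilated lifetime: γτ₀ = 10.527 × 26.0 ns = 273.71 ns
d = βc·γτ₀ = 0.99548 × (2.998×10^8 m/s) × 2.7371×10^-7 s = 81.7 m

d ≈ 81.7 m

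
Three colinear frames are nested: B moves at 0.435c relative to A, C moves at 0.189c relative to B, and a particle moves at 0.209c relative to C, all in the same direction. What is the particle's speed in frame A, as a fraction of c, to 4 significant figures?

u ≈ 0.7011c

Compose boost 2: (0.189 + 0.435)/(1 + 0.189×0.435) = 0.6240/1.08221 = 0.576595
Compose boost 3: (0.209 + 0.576595)/(1 + 0.209×0.576595) = 0.785595/1.12051 = 0.7011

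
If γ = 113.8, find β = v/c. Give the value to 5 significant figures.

β ≈ 0.99996

β = √(1 − 1/γ²) = √(1 − 1/113.8²) = √(0.9999228) = 0.99996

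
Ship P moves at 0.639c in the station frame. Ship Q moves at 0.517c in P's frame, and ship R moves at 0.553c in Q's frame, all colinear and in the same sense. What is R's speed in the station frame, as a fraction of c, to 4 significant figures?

u ≈ 0.9604c

Compose boost 2: (0.517 + 0.639)/(1 + 0.517×0.639) = 1.156/1.33036 = 0.868936
Compose boost 3: (0.553 + 0.868936)/(1 + 0.553×0.868936) = 1.42194/1.48052 = 0.9604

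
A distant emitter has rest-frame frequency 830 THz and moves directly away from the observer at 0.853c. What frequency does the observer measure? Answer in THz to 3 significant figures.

Relativistic Doppler: f_obs = f_src √((1−β)/(1+β))
= 830 × √(0.14700/1.8530) = 830 × 0.28166 = 234 THz

f_obs ≈ 234 THz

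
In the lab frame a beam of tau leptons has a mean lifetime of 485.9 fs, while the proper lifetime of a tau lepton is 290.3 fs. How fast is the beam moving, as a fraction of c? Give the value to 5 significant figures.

β ≈ 0.80191

γ = Δt/τ₀ = 485.9/290.3 = 1.673786
β = √(1 − 1/γ²) = √(1 − 1/1.673786²) = 0.80191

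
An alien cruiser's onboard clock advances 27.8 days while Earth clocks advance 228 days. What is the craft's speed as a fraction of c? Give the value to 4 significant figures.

γ = Δt/τ₀ = 228/27.8 = 8.20144
β = √(1 − 1/γ²) = √(1 − 1/8.20144²) = 0.9925

β ≈ 0.9925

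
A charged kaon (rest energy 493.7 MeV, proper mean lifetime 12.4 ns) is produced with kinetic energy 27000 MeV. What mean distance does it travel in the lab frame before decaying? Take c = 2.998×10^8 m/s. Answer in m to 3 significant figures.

γ = 1 + K/(m₀c²) = 1 + 27000/493.7 = 55.689
β = √(1 − 1/γ²) = 0.99984
Dilated lifetime: γτ₀ = 55.689 × 12.4 ns = 690.54 ns
d = βc·γτ₀ = 0.99984 × (2.998×10^8 m/s) × 6.9054×10^-7 s = 207 m

d ≈ 207 m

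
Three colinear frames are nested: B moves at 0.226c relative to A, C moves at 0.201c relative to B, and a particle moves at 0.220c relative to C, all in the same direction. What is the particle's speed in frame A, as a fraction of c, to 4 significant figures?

u ≈ 0.5766c

Compose boost 2: (0.201 + 0.226)/(1 + 0.201×0.226) = 0.4270/1.04543 = 0.408446
Compose boost 3: (0.220 + 0.408446)/(1 + 0.220×0.408446) = 0.628446/1.08986 = 0.5766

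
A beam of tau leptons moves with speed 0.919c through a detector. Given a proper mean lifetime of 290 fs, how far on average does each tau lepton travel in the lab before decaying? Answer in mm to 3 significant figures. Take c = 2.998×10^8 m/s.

γ = 1/√(1 − 0.919²) = 2.5364
Dilated lifetime: Δt = γτ₀ = 2.5364 × 290 fs = 735.56 fs
d = vΔt = 0.919c × 735.56 fs = 2.7552×10^8 m/s × 7.3556×10^-13 s = 0.203 mm

d ≈ 0.203 mm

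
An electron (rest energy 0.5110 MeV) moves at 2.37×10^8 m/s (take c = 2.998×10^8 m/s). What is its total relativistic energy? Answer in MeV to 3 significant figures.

E ≈ 0.834 MeV

β = v/c = 2.37×10^8 / 2.998×10^8 = 0.79053
γ = 1/√(1 − 0.79053²) = 1.6328
E = γm₀c² = 1.6328 × 0.5110 MeV = 0.834 MeV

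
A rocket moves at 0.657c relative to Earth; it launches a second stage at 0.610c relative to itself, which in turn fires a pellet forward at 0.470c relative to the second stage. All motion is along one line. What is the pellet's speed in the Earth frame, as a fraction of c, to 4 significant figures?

u ≈ 0.9645c

Compose boost 2: (0.610 + 0.657)/(1 + 0.610×0.657) = 1.267/1.40077 = 0.904503
Compose boost 3: (0.470 + 0.904503)/(1 + 0.470×0.904503) = 1.37450/1.42512 = 0.9645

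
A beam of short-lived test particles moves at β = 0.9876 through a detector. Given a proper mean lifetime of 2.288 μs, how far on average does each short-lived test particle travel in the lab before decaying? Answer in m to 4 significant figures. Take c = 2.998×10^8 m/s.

γ = 1/√(1 − 0.9876²) = 6.36978
Dilated lifetime: Δt = γτ₀ = 6.36978 × 2.288 μs = 14.5741 μs
d = vΔt = 0.9876c × 14.5741 μs = 2.96082×10^8 m/s × 1.45741×10^-5 s = 4315 m

d ≈ 4315 m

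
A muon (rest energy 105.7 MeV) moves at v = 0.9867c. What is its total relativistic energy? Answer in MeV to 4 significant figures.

E ≈ 650.3 MeV

γ = 1/√(1 − 0.9867²) = 6.15188
E = γm₀c² = 6.15188 × 105.7 MeV = 650.3 MeV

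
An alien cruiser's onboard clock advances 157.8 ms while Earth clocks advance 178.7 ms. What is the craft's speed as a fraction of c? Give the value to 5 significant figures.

β ≈ 0.46929

γ = Δt/τ₀ = 178.7/157.8 = 1.132446
β = √(1 − 1/γ²) = √(1 − 1/1.132446²) = 0.46929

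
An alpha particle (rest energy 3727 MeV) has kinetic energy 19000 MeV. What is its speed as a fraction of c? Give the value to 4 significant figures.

β ≈ 0.9865

γ = 1 + K/(m₀c²) = 1 + 19000/3727 = 6.09793
β = √(1 − 1/γ²) = 0.9865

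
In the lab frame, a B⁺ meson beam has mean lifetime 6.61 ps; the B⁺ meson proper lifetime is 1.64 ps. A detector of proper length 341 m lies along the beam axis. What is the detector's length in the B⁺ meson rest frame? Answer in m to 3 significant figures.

L ≈ 84.6 m

Time dilation ⇒ γ = Δt/τ₀ = 6.61/1.64 = 4.0305
Length contraction: L = L₀/γ = 341/4.0305 = 84.6 m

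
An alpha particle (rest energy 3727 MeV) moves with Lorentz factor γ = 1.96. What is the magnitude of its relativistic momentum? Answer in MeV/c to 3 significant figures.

β = √(1 − 1/γ²) = √(1 − 1/1.96²) = 0.86005
p = γβm₀c = 1.96 × 0.86005 × 3727 MeV/c = 6280 MeV/c

p ≈ 6280 MeV/c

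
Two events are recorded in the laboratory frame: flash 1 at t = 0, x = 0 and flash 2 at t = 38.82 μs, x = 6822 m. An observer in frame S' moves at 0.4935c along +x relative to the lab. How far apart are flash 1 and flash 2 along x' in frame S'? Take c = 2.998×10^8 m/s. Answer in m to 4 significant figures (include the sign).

Δx' ≈ 1240 m

γ = 1/√(1 − 0.4935²) = 1.14976
Δx' = γ(Δx − vΔt) = 1.14976 × (6822 m − 0.4935×(2.998×10^8 m/s)×38.82×10^-6 s)
= 1.14976 × (1078.53 m) = 1240 m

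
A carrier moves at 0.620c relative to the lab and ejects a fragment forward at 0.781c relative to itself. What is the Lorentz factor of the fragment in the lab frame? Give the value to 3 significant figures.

u_lab = (0.781 + 0.620)/(1 + 0.781×0.620) = 1.401/1.48422 = 0.943930
γ = 1/√(1 − 0.943930²) = 3.03

γ ≈ 3.03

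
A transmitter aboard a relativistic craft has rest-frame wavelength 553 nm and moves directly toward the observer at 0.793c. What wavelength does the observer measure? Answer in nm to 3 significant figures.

λ_obs ≈ 188 nm

Relativistic Doppler: λ_obs = λ_src √((1−β)/(1+β))
= 553 × √(0.20700/1.7930) = 553 × 0.33978 = 188 nm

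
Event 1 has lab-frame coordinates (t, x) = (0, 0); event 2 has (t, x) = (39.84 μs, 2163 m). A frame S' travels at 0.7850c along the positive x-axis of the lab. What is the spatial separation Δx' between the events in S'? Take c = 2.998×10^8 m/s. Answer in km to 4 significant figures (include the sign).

γ = 1/√(1 − 0.7850²) = 1.61422
Δx' = γ(Δx − vΔt) = 1.61422 × (2163 m − 0.7850×(2.998×10^8 m/s)×39.84×10^-6 s)
= 1.61422 × (-7213.07 m) = -11.64 km

Δx' ≈ -11.64 km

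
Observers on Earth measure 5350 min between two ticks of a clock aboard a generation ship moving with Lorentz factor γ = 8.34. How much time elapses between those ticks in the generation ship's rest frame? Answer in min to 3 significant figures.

γ = 8.34 (given)
Proper time: τ₀ = Δt/γ = 5350/8.34 = 641 min

τ₀ ≈ 641 min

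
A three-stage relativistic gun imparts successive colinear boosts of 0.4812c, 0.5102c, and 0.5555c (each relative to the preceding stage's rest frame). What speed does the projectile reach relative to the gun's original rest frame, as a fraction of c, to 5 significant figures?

Compose boost 2: (0.5102 + 0.4812)/(1 + 0.5102×0.4812) = 0.99140/1.245508 = 0.7959803
Compose boost 3: (0.5555 + 0.7959803)/(1 + 0.5555×0.7959803) = 1.351480/1.442167 = 0.93712

u ≈ 0.93712c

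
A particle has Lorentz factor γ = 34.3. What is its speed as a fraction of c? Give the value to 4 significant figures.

β ≈ 0.9996

β = √(1 − 1/γ²) = √(1 − 1/34.3²) = √(0.999150) = 0.9996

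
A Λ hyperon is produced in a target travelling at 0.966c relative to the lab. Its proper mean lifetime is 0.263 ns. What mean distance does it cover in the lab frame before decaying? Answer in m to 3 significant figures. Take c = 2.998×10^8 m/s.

γ = 1/√(1 − 0.966²) = 3.8678
Dilated lifetime: Δt = γτ₀ = 3.8678 × 0.263 ns = 1.0172 ns
d = vΔt = 0.966c × 1.0172 ns = 2.8961×10^8 m/s × 1.0172×10^-9 s = 0.295 m

d ≈ 0.295 m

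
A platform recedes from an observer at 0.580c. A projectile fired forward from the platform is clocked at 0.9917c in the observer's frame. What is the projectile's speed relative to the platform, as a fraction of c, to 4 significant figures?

Inverse velocity addition: u' = (u − v)/(1 − uv/c²)
= (0.9917 − 0.580)/(1 − 0.9917×0.580) = 0.4117/0.424814 = 0.9691

u' ≈ 0.9691c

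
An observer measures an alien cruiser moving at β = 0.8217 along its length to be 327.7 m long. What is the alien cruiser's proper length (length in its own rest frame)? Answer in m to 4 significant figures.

γ = 1/√(1 − 0.8217²) = 1.75463
L₀ = γL = 1.75463 × 327.7 = 575.0 m

L₀ ≈ 575.0 m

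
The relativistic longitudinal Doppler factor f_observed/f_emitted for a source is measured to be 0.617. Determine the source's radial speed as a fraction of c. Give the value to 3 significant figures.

β ≈ 0.449

f_obs/f_src = √((1−β)/(1+β)) = 0.617  ⇒  (1−β)/(1+β) = 0.38069
β = |1 − D²|/(1 + D²) = |1 − 0.38069|/(1 + 0.38069) = 0.449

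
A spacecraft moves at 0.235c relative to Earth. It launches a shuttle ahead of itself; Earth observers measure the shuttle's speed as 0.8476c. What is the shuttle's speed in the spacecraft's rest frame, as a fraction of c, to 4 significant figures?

u' ≈ 0.7650c

Inverse velocity addition: u' = (u − v)/(1 − uv/c²)
= (0.8476 − 0.235)/(1 − 0.8476×0.235) = 0.6126/0.800814 = 0.7650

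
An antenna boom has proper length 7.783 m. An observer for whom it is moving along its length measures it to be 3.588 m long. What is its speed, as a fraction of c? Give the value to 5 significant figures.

β ≈ 0.88740

γ = L₀/L = 7.783/3.588 = 2.169175
β = √(1 − 1/γ²) = 0.88740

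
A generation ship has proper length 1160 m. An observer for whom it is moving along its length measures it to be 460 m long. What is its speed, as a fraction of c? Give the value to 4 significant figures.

γ = L₀/L = 1160/460 = 2.52174
β = √(1 − 1/γ²) = 0.9180

β ≈ 0.9180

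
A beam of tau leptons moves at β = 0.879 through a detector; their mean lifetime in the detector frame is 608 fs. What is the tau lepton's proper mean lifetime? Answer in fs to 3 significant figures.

τ₀ ≈ 290 fs

γ = 1/√(1 − 0.879²) = 2.0972
Proper time: τ₀ = Δt/γ = 608/2.0972 = 290 fs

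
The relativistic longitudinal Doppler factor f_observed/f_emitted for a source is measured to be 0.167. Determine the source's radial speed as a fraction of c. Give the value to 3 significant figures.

β ≈ 0.946

f_obs/f_src = √((1−β)/(1+β)) = 0.167  ⇒  (1−β)/(1+β) = 0.027889
β = |1 − D²|/(1 + D²) = |1 − 0.027889|/(1 + 0.027889) = 0.946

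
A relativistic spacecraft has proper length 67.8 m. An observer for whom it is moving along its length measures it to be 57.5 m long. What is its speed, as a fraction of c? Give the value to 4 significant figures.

γ = L₀/L = 67.8/57.5 = 1.17913
β = √(1 − 1/γ²) = 0.5299

β ≈ 0.5299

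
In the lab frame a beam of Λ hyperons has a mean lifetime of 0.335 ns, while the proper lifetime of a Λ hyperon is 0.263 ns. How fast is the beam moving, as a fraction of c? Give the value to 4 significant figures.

β ≈ 0.6194

γ = Δt/τ₀ = 0.335/0.263 = 1.27376
β = √(1 − 1/γ²) = √(1 − 1/1.27376²) = 0.6194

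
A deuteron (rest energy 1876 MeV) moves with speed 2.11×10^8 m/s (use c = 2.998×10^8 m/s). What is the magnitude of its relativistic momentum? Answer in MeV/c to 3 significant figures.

β = v/c = 2.11×10^8 / 2.998×10^8 = 0.70380
γ = 1/√(1 − 0.70380²) = 1.4077
p = γβm₀c = 1.4077 × 0.70380 × 1876 MeV/c = 1860 MeV/c

p ≈ 1860 MeV/c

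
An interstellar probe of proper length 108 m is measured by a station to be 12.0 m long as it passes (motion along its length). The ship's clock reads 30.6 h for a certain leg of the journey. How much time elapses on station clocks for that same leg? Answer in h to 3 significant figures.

Length contraction ⇒ γ = L₀/L = 108/12.0 = 9.0000
Time dilation: Δt = γτ₀ = 9.0000 × 30.6 h = 275 h

Δt ≈ 275 h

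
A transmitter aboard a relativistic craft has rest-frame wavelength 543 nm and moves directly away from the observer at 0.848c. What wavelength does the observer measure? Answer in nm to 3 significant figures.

λ_obs ≈ 1890 nm

Relativistic Doppler: λ_obs = λ_src √((1+β)/(1−β))
= 543 × √(1.8480/0.15200) = 543 × 3.4868 = 1890 nm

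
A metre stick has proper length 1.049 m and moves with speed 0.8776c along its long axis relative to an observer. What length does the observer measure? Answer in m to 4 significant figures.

γ = 1/√(1 − 0.8776²) = 2.08597
Length contraction: L = L₀/γ = 1.049/2.08597 = 0.5029 m

L ≈ 0.5029 m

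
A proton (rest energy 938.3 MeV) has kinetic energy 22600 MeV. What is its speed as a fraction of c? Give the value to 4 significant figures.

γ = 1 + K/(m₀c²) = 1 + 22600/938.3 = 25.0861
β = √(1 − 1/γ²) = 0.9992

β ≈ 0.9992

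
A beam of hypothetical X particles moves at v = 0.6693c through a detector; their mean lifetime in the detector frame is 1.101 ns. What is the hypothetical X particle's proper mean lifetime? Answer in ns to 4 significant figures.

γ = 1/√(1 − 0.6693²) = 1.34591
Proper time: τ₀ = Δt/γ = 1.101/1.34591 = 0.8180 ns

τ₀ ≈ 0.8180 ns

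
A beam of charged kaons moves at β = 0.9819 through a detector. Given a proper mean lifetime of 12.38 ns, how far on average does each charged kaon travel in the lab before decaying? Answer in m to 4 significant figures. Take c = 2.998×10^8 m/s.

γ = 1/√(1 − 0.9819²) = 5.27983
Dilated lifetime: Δt = γτ₀ = 5.27983 × 12.38 ns = 65.3643 ns
d = vΔt = 0.9819c × 65.3643 ns = 2.94374×10^8 m/s × 6.53643×10^-8 s = 19.24 m

d ≈ 19.24 m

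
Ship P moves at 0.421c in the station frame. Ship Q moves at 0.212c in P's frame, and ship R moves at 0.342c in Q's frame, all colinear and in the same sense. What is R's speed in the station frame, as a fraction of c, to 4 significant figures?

Compose boost 2: (0.212 + 0.421)/(1 + 0.212×0.421) = 0.6330/1.08925 = 0.581133
Compose boost 3: (0.342 + 0.581133)/(1 + 0.342×0.581133) = 0.923133/1.19875 = 0.7701

u ≈ 0.7701c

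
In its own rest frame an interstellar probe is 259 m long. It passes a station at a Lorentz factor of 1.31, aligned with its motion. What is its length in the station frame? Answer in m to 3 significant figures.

L ≈ 198 m

γ = 1.31 (given)
Length contraction: L = L₀/γ = 259/1.31 = 198 m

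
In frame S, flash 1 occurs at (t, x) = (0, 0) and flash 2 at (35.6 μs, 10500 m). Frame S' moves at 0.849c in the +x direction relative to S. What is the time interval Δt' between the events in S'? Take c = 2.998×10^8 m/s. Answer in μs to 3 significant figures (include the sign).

Δt' ≈ 11.1 μs

γ = 1/√(1 − 0.849²) = 1.8925
Δt' = γ(Δt − vΔx/c²) = 1.8925 × (35.6 μs − 0.849×10500 m / (2.998×10^8 m/s))
= 1.8925 × (5.8652 μs) = 11.1 μs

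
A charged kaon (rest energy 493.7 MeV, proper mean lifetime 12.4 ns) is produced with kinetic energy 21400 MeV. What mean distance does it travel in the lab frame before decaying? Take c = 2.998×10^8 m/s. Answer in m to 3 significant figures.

γ = 1 + K/(m₀c²) = 1 + 21400/493.7 = 44.346
β = √(1 − 1/γ²) = 0.99975
Dilated lifetime: γτ₀ = 44.346 × 12.4 ns = 549.89 ns
d = βc·γτ₀ = 0.99975 × (2.998×10^8 m/s) × 5.4989×10^-7 s = 165 m

d ≈ 165 m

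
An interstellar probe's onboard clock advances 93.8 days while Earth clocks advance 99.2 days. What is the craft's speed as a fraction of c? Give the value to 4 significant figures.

γ = Δt/τ₀ = 99.2/93.8 = 1.05757
β = √(1 − 1/γ²) = √(1 − 1/1.05757²) = 0.3254

β ≈ 0.3254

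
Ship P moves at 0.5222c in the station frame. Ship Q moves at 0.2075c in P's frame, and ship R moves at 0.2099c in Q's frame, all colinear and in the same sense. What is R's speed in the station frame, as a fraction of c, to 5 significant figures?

u ≈ 0.76284c

Compose boost 2: (0.2075 + 0.5222)/(1 + 0.2075×0.5222) = 0.72970/1.108356 = 0.6583622
Compose boost 3: (0.2099 + 0.6583622)/(1 + 0.2099×0.6583622) = 0.8682622/1.138190 = 0.76284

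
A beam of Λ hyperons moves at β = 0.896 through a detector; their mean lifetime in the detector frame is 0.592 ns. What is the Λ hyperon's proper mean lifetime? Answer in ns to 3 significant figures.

τ₀ ≈ 0.263 ns

γ = 1/√(1 − 0.896²) = 2.2520
Proper time: τ₀ = Δt/γ = 0.592/2.2520 = 0.263 ns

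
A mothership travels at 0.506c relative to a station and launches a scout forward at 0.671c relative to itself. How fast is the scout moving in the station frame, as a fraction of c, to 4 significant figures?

u ≈ 0.8787c

Compose boost 2: (0.671 + 0.506)/(1 + 0.671×0.506) = 1.177/1.33953 = 0.8787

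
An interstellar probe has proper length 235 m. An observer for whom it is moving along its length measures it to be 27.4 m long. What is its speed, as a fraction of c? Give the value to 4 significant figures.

γ = L₀/L = 235/27.4 = 8.57664
β = √(1 − 1/γ²) = 0.9932

β ≈ 0.9932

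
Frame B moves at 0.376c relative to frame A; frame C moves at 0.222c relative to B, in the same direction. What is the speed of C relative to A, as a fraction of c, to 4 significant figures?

Compose boost 2: (0.222 + 0.376)/(1 + 0.222×0.376) = 0.5980/1.08347 = 0.5519

u ≈ 0.5519c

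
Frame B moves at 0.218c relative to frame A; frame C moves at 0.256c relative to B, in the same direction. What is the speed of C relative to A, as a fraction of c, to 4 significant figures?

u ≈ 0.4489c

Compose boost 2: (0.256 + 0.218)/(1 + 0.256×0.218) = 0.4740/1.05581 = 0.4489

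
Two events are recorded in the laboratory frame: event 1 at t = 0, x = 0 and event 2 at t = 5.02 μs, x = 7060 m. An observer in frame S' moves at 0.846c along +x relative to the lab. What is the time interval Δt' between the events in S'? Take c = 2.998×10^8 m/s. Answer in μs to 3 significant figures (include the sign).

Δt' ≈ -28.0 μs

γ = 1/√(1 − 0.846²) = 1.8755
Δt' = γ(Δt − vΔx/c²) = 1.8755 × (5.02 μs − 0.846×7060 m / (2.998×10^8 m/s))
= 1.8755 × (-14.902 μs) = -28.0 μs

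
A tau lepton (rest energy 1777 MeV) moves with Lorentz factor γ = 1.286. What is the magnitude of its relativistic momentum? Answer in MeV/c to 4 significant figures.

p ≈ 1437 MeV/c

β = √(1 − 1/γ²) = √(1 − 1/1.286²) = 0.628753
p = γβm₀c = 1.286 × 0.628753 × 1777 MeV/c = 1437 MeV/c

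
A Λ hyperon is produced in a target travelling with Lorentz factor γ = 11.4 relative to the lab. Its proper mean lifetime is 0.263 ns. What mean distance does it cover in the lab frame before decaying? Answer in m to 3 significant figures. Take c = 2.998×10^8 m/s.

d ≈ 0.895 m

β = √(1 − 1/γ²) = √(1 − 1/11.4²) = 0.99615
Dilated lifetime: Δt = γτ₀ = 11.4 × 0.263 ns = 2.9982 ns
d = vΔt = 0.99615c × 2.9982 ns = 2.9864×10^8 m/s × 2.9982×10^-9 s = 0.895 m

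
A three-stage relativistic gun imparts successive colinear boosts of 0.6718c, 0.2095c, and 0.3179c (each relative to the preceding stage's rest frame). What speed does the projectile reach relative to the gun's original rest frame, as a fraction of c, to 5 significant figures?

u ≈ 0.87546c

Compose boost 2: (0.2095 + 0.6718)/(1 + 0.2095×0.6718) = 0.88130/1.140742 = 0.7725673
Compose boost 3: (0.3179 + 0.7725673)/(1 + 0.3179×0.7725673) = 1.090467/1.245599 = 0.87546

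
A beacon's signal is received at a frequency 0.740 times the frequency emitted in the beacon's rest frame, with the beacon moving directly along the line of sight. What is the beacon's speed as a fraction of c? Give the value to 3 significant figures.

β ≈ 0.292

f_obs/f_src = √((1−β)/(1+β)) = 0.740  ⇒  (1−β)/(1+β) = 0.54760
β = |1 − D²|/(1 + D²) = |1 − 0.54760|/(1 + 0.54760) = 0.292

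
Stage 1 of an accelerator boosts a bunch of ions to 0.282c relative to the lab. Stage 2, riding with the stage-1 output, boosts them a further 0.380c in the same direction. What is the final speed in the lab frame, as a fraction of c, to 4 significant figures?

Compose boost 2: (0.380 + 0.282)/(1 + 0.380×0.282) = 0.6620/1.10716 = 0.5979

u ≈ 0.5979c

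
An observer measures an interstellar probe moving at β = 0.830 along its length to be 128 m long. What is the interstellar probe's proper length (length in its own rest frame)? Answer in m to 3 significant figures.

L₀ ≈ 229 m

γ = 1/√(1 − 0.830²) = 1.7929
L₀ = γL = 1.7929 × 128 = 229 m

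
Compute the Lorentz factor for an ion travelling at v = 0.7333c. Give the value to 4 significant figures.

γ ≈ 1.471

γ = 1/√(1 − β²) = 1/√(1 − 0.7333²) = 1/√(0.462271) = 1.471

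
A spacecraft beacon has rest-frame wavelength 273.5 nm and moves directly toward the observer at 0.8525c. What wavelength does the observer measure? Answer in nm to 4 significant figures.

λ_obs ≈ 77.17 nm

Relativistic Doppler: λ_obs = λ_src √((1−β)/(1+β))
= 273.5 × √(0.147500/1.85250) = 273.5 × 0.282174 = 77.17 nm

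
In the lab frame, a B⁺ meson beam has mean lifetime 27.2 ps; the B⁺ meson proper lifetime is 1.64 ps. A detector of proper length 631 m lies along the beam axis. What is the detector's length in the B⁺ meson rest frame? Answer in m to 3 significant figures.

L ≈ 38.0 m

Time dilation ⇒ γ = Δt/τ₀ = 27.2/1.64 = 16.585
Length contraction: L = L₀/γ = 631/16.585 = 38.0 m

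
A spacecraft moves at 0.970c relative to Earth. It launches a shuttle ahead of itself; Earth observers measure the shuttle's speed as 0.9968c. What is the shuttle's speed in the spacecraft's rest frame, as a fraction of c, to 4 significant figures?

Inverse velocity addition: u' = (u − v)/(1 − uv/c²)
= (0.9968 − 0.970)/(1 − 0.9968×0.970) = 0.02680/0.0331040 = 0.8096

u' ≈ 0.8096c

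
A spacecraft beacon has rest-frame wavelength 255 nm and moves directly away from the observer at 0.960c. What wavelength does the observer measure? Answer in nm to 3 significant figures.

Relativistic Doppler: λ_obs = λ_src √((1+β)/(1−β))
= 255 × √(1.9600/0.040000) = 255 × 7.0000 = 1780 nm

λ_obs ≈ 1780 nm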